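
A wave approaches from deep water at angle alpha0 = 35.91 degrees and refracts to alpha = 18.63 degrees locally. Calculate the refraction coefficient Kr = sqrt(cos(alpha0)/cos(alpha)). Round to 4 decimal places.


Kr = sqrt(cos(alpha0) / cos(alpha))
cos(35.91) = 0.809939
cos(18.63) = 0.947601
Kr = sqrt(0.809939 / 0.947601)
Kr = sqrt(0.854726)
Kr = 0.9245

0.9245


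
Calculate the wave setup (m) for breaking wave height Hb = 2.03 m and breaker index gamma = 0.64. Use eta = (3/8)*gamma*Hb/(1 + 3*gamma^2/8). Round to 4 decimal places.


eta = (3/8) * gamma * Hb / (1 + 3*gamma^2/8)
Numerator = (3/8) * 0.64 * 2.03 = 0.487200
Denominator = 1 + 3*0.64^2/8 = 1 + 0.153600 = 1.153600
eta = 0.487200 / 1.153600
eta = 0.4223 m

0.4223


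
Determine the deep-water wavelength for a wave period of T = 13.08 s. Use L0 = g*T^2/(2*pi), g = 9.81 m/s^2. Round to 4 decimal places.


L0 = g * T^2 / (2 * pi)
L0 = 9.81 * 13.08^2 / (2 * pi)
L0 = 9.81 * 171.0864 / 6.28319
L0 = 1678.3576 / 6.28319
L0 = 267.1189 m

267.1189


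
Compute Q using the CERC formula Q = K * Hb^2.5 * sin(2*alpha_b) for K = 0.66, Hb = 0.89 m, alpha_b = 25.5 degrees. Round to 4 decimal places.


Q = K * Hb^2.5 * sin(2 * alpha_b)
Hb^2.5 = 0.89^2.5 = 0.747266
sin(2 * 25.5) = sin(51.0) = 0.777146
Q = 0.66 * 0.747266 * 0.777146
Q = 0.3833 m^3/s

0.3833


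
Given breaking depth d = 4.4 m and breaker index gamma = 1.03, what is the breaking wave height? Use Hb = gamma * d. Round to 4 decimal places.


Hb = gamma * d
Hb = 1.03 * 4.4
Hb = 4.5320 m

4.5320


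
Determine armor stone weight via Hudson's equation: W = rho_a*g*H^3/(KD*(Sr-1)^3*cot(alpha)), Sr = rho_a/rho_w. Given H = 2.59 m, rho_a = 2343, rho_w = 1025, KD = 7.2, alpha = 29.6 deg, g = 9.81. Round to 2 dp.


Sr = rho_a / rho_w = 2343 / 1025 = 2.285854
(Sr - 1) = 1.285854
(Sr - 1)^3 = 2.126056
cot(29.6) = 1 / tan(29.6) = 1 / 0.568079 = 1.760318
Numerator = 2343 * 9.81 * 2.59^3 = 399337.9537
Denominator = 7.2 * 2.126056 * 1.760318 = 26.946251
W = 399337.9537 / 26.946251
W = 14819.80 N

14819.80


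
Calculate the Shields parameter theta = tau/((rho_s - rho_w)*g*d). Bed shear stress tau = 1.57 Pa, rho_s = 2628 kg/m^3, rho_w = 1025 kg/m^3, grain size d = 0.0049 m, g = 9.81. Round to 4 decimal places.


theta = tau / ((rho_s - rho_w) * g * d)
rho_s - rho_w = 2628 - 1025 = 1603
Denominator = 1603 * 9.81 * 0.0049 = 77.054607
theta = 1.57 / 77.054607
theta = 0.0204

0.0204


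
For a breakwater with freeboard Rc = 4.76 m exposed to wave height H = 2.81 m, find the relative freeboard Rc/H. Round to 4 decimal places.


Relative freeboard = Rc / H
= 4.76 / 2.81
= 1.6940

1.6940


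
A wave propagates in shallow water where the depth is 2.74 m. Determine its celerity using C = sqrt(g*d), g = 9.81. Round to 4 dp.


Using the shallow-water approximation:
C = sqrt(g * d) = sqrt(9.81 * 2.74)
C = sqrt(26.8794)
C = 5.1845 m/s

5.1845


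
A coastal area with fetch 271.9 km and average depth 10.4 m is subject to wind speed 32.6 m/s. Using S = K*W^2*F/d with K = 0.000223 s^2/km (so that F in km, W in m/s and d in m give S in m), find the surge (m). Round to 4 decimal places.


S = K * W^2 * F / d
W^2 = 32.6^2 = 1062.76
S = 0.000223 * 1062.76 * 271.9 / 10.4
Numerator = 0.000223 * 1062.76 * 271.9 = 64.439071
S = 64.439071 / 10.4 = 6.1961 m

6.1961


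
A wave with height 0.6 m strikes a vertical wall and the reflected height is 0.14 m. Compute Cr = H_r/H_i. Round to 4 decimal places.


Cr = H_r / H_i
Cr = 0.14 / 0.6
Cr = 0.2333

0.2333


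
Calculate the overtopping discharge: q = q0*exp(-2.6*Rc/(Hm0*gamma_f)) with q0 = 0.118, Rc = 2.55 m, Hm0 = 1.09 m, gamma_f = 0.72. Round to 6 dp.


q = q0 * exp(-2.6 * Rc / (Hm0 * gamma_f))
Exponent = -2.6 * 2.55 / (1.09 * 0.72)
= -2.6 * 2.55 / 0.7848
= -8.448012
exp(-8.448012) = 0.000214
q = 0.118 * 0.000214
q = 0.000025 m^3/s/m

0.000025


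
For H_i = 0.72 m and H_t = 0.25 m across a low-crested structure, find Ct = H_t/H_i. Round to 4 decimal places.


Ct = H_t / H_i
Ct = 0.25 / 0.72
Ct = 0.3472

0.3472


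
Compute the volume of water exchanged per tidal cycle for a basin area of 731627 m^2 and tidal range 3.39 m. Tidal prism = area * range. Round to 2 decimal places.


Tidal prism = Area * Tidal range
P = 731627 * 3.39
P = 2480215.53 m^3

2480215.53


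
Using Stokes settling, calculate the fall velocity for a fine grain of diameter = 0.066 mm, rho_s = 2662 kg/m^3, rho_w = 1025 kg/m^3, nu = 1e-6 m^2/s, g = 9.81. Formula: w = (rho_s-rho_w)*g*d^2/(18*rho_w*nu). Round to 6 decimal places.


w = (rho_s - rho_w) * g * d^2 / (18 * rho_w * nu)
d = 0.066 mm = 0.000066 m
rho_s - rho_w = 2662 - 1025 = 1637
Numerator = 1637 * 9.81 * (0.000066)^2 = 0.000069952873
Denominator = 18 * 1025 * 1e-6 = 0.018450
w = 0.003791 m/s

0.003791


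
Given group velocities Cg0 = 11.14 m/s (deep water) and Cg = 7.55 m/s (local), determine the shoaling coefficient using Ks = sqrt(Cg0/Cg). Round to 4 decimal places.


Ks = sqrt(Cg0 / Cg)
Ks = sqrt(11.14 / 7.55)
Ks = sqrt(1.4755)
Ks = 1.2147

1.2147


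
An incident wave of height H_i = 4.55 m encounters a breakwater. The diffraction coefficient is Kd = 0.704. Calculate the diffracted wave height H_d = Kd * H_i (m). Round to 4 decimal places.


H_d = Kd * H_i
H_d = 0.704 * 4.55
H_d = 3.2032 m

3.2032


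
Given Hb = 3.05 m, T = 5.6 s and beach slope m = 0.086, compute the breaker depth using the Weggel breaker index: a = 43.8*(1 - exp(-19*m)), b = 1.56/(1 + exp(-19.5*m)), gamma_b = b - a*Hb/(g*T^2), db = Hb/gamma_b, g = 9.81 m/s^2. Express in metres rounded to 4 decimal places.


a = 43.8 * (1 - exp(-19 * m))
exp(-19 * 0.086) = exp(-1.6340) = 0.195147
a = 43.8 * (1 - 0.195147) = 35.252543
b = 1.56 / (1 + exp(-19.5 * m))
exp(-19.5 * 0.086) = exp(-1.6770) = 0.186934
b = 1.56 / (1 + 0.186934) = 1.314311
Hb / (g * T^2) = 3.05 / (9.81 * 5.6^2) = 3.05 / 307.6416 = 0.00991413
gamma_b = b - a * Hb/(g*T^2) = 1.314311 - 35.252543 * 0.00991413 = 0.964812
db = Hb / gamma_b = 3.05 / 0.964812
db = 3.1612 m

3.1612


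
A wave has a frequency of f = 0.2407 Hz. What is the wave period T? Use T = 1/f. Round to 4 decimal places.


T = 1 / f
T = 1 / 0.2407
T = 4.1545 s

4.1545


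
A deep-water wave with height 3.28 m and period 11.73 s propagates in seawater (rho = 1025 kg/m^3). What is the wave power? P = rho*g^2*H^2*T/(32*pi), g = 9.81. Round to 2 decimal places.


P = rho * g^2 * H^2 * T / (32 * pi)
P = 1025 * 9.81^2 * 3.28^2 * 11.73 / (32 * pi)
P = 1025 * 96.2361 * 10.7584 * 11.73 / 100.53096
P = 123824.83 W/m

123824.83


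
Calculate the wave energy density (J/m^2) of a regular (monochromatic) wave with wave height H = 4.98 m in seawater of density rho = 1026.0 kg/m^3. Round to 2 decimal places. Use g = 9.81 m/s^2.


E = (1/8) * rho * g * H^2
E = (1/8) * 1026.0 * 9.81 * 4.98^2
E = 0.125 * 1026.0 * 9.81 * 24.8004
E = 31202.19 J/m^2

31202.19


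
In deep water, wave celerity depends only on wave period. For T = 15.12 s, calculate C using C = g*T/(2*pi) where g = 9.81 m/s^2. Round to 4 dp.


We use the deep-water celerity formula:
C = g * T / (2 * pi)
C = 9.81 * 15.12 / (2 * 3.14159...)
C = 148.327200 / 6.283185
C = 23.6070 m/s

23.6070


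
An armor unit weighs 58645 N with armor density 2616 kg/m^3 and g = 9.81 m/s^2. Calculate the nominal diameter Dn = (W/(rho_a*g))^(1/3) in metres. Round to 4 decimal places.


V = W / (rho_a * g)
V = 58645 / (2616 * 9.81)
V = 58645 / 25662.96
V = 2.285200 m^3
Dn = V^(1/3) = 2.285200^(1/3)
Dn = 1.3172 m

1.3172


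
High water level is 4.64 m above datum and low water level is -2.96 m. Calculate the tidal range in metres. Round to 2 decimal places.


Tidal range = High water - Low water
Tidal range = 4.64 - (-2.96)
Tidal range = 7.60 m

7.60


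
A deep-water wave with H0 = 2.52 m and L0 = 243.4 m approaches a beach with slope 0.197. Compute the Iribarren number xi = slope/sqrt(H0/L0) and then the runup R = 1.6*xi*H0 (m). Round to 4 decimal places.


xi = slope / sqrt(H0/L0)
H0/L0 = 2.52/243.4 = 0.010353
sqrt(0.010353) = 0.101751
xi = 0.197 / 0.101751 = 1.936093
R = 1.6 * xi * H0 = 1.6 * 1.936093 * 2.52
R = 7.8063 m

7.8063


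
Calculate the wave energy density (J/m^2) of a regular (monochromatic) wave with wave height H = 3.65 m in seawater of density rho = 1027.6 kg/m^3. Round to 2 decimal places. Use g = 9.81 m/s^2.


E = (1/8) * rho * g * H^2
E = (1/8) * 1027.6 * 9.81 * 3.65^2
E = 0.125 * 1027.6 * 9.81 * 13.3225
E = 16787.61 J/m^2

16787.61


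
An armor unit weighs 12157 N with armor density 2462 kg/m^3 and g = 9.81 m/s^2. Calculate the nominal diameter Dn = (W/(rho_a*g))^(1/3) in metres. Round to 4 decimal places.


V = W / (rho_a * g)
V = 12157 / (2462 * 9.81)
V = 12157 / 24152.22
V = 0.503349 m^3
Dn = V^(1/3) = 0.503349^(1/3)
Dn = 0.7955 m

0.7955


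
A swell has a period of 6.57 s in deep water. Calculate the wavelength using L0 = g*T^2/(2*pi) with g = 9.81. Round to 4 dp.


L0 = g * T^2 / (2 * pi)
L0 = 9.81 * 6.57^2 / (2 * pi)
L0 = 9.81 * 43.1649 / 6.28319
L0 = 423.4477 / 6.28319
L0 = 67.3938 m

67.3938


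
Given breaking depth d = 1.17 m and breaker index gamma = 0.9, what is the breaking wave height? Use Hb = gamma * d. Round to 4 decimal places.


Hb = gamma * d
Hb = 0.9 * 1.17
Hb = 1.0530 m

1.0530


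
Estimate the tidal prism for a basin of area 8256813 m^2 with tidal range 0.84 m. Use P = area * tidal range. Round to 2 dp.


Tidal prism = Area * Tidal range
P = 8256813 * 0.84
P = 6935722.92 m^3

6935722.92


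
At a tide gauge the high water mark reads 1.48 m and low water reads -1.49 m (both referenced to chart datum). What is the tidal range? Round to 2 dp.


Tidal range = High water - Low water
Tidal range = 1.48 - (-1.49)
Tidal range = 2.97 m

2.97


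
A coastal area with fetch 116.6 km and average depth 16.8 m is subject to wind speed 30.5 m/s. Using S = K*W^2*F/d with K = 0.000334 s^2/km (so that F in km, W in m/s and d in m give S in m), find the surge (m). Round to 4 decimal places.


S = K * W^2 * F / d
W^2 = 30.5^2 = 930.25
S = 0.000334 * 930.25 * 116.6 / 16.8
Numerator = 0.000334 * 930.25 * 116.6 = 36.228028
S = 36.228028 / 16.8 = 2.1564 m

2.1564


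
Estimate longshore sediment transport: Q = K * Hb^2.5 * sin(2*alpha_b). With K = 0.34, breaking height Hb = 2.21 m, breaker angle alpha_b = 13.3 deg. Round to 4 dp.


Q = K * Hb^2.5 * sin(2 * alpha_b)
Hb^2.5 = 2.21^2.5 = 7.260737
sin(2 * 13.3) = sin(26.6) = 0.447759
Q = 0.34 * 7.260737 * 0.447759
Q = 1.1054 m^3/s

1.1054


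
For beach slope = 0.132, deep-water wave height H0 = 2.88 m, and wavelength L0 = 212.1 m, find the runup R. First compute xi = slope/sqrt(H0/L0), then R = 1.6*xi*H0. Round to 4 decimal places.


xi = slope / sqrt(H0/L0)
H0/L0 = 2.88/212.1 = 0.013579
sqrt(0.013579) = 0.116527
xi = 0.132 / 0.116527 = 1.132786
R = 1.6 * xi * H0 = 1.6 * 1.132786 * 2.88
R = 5.2199 m

5.2199


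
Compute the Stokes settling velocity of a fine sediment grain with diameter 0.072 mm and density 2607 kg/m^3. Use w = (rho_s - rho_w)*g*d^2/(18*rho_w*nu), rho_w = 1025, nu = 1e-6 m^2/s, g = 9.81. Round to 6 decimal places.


w = (rho_s - rho_w) * g * d^2 / (18 * rho_w * nu)
d = 0.072 mm = 0.000072 m
rho_s - rho_w = 2607 - 1025 = 1582
Numerator = 1582 * 9.81 * (0.000072)^2 = 0.000080452673
Denominator = 18 * 1025 * 1e-6 = 0.018450
w = 0.004361 m/s

0.004361


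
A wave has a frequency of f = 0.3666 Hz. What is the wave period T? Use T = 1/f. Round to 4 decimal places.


T = 1 / f
T = 1 / 0.3666
T = 2.7278 s

2.7278


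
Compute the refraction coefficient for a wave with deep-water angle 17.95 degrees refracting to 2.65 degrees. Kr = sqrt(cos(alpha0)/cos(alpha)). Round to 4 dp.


Kr = sqrt(cos(alpha0) / cos(alpha))
cos(17.95) = 0.951326
cos(2.65) = 0.998931
Kr = sqrt(0.951326 / 0.998931)
Kr = sqrt(0.952344)
Kr = 0.9759

0.9759


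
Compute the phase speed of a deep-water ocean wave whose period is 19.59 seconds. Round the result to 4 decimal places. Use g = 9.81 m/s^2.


We use the deep-water celerity formula:
C = g * T / (2 * pi)
C = 9.81 * 19.59 / (2 * 3.14159...)
C = 192.177900 / 6.283185
C = 30.5861 m/s

30.5861


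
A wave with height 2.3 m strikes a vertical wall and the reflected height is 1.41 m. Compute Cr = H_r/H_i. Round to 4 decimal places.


Cr = H_r / H_i
Cr = 1.41 / 2.3
Cr = 0.6130

0.6130


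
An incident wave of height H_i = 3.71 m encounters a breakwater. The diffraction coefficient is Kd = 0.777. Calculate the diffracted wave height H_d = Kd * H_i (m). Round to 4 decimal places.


H_d = Kd * H_i
H_d = 0.777 * 3.71
H_d = 2.8827 m

2.8827


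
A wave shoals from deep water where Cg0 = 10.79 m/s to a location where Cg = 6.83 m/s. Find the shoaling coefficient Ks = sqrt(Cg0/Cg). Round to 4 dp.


Ks = sqrt(Cg0 / Cg)
Ks = sqrt(10.79 / 6.83)
Ks = sqrt(1.5798)
Ks = 1.2569

1.2569


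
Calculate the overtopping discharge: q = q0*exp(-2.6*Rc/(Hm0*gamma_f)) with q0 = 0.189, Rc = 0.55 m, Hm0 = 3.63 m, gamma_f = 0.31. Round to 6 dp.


q = q0 * exp(-2.6 * Rc / (Hm0 * gamma_f))
Exponent = -2.6 * 0.55 / (3.63 * 0.31)
= -2.6 * 0.55 / 1.1253
= -1.270772
exp(-1.270772) = 0.280615
q = 0.189 * 0.280615
q = 0.053036 m^3/s/m

0.053036


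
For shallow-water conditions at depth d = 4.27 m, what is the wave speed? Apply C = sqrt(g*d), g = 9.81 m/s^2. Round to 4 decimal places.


Using the shallow-water approximation:
C = sqrt(g * d) = sqrt(9.81 * 4.27)
C = sqrt(41.8887)
C = 6.4721 m/s

6.4721


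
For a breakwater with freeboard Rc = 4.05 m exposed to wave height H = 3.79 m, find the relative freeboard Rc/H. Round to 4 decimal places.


Relative freeboard = Rc / H
= 4.05 / 3.79
= 1.0686

1.0686


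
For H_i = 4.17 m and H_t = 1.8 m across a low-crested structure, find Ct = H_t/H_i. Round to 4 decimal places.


Ct = H_t / H_i
Ct = 1.8 / 4.17
Ct = 0.4317

0.4317


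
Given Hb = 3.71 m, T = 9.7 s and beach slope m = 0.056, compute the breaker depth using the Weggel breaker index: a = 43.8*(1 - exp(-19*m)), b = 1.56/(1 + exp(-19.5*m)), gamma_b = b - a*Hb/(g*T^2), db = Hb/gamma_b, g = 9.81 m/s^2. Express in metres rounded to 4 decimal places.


a = 43.8 * (1 - exp(-19 * m))
exp(-19 * 0.056) = exp(-1.0640) = 0.345073
a = 43.8 * (1 - 0.345073) = 28.685813
b = 1.56 / (1 + exp(-19.5 * m))
exp(-19.5 * 0.056) = exp(-1.0920) = 0.335545
b = 1.56 / (1 + 0.335545) = 1.168063
Hb / (g * T^2) = 3.71 / (9.81 * 9.7^2) = 3.71 / 923.0229 = 0.00401940
gamma_b = b - a * Hb/(g*T^2) = 1.168063 - 28.685813 * 0.00401940 = 1.052763
db = Hb / gamma_b = 3.71 / 1.052763
db = 3.5241 m

3.5241


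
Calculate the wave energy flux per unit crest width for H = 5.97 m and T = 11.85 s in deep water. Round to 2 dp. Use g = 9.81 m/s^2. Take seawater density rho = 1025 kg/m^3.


P = rho * g^2 * H^2 * T / (32 * pi)
P = 1025 * 9.81^2 * 5.97^2 * 11.85 / (32 * pi)
P = 1025 * 96.2361 * 35.6409 * 11.85 / 100.53096
P = 414408.87 W/m

414408.87


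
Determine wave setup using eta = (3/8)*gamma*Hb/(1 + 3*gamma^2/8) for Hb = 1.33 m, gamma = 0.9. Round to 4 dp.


eta = (3/8) * gamma * Hb / (1 + 3*gamma^2/8)
Numerator = (3/8) * 0.9 * 1.33 = 0.448875
Denominator = 1 + 3*0.9^2/8 = 1 + 0.303750 = 1.303750
eta = 0.448875 / 1.303750
eta = 0.3443 m

0.3443


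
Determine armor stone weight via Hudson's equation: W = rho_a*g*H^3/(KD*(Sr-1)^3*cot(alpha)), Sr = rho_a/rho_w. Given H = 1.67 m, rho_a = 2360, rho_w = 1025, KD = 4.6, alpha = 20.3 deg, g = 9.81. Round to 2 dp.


Sr = rho_a / rho_w = 2360 / 1025 = 2.302439
(Sr - 1) = 1.302439
(Sr - 1)^3 = 2.209389
cot(20.3) = 1 / tan(20.3) = 1 / 0.369911 = 2.703351
Numerator = 2360 * 9.81 * 1.67^3 = 107827.7204
Denominator = 4.6 * 2.209389 * 2.703351 = 27.474672
W = 107827.7204 / 27.474672
W = 3924.62 N

3924.62


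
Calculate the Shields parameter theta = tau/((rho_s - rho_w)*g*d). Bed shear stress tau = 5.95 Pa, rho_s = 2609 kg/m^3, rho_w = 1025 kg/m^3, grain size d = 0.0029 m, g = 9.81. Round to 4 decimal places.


theta = tau / ((rho_s - rho_w) * g * d)
rho_s - rho_w = 2609 - 1025 = 1584
Denominator = 1584 * 9.81 * 0.0029 = 45.063216
theta = 5.95 / 45.063216
theta = 0.1320

0.1320


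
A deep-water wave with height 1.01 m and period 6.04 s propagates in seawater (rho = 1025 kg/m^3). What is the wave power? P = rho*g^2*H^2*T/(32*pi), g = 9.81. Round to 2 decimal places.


P = rho * g^2 * H^2 * T / (32 * pi)
P = 1025 * 9.81^2 * 1.01^2 * 6.04 / (32 * pi)
P = 1025 * 96.2361 * 1.0201 * 6.04 / 100.53096
P = 6045.63 W/m

6045.63


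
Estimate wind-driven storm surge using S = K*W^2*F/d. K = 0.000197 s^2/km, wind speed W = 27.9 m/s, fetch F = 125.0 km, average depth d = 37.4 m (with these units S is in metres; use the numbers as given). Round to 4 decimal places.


S = K * W^2 * F / d
W^2 = 27.9^2 = 778.41
S = 0.000197 * 778.41 * 125.0 / 37.4
Numerator = 0.000197 * 778.41 * 125.0 = 19.168346
S = 19.168346 / 37.4 = 0.5125 m

0.5125


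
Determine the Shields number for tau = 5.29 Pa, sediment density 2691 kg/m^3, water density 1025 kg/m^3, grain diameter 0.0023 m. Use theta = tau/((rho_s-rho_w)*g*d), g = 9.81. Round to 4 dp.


theta = tau / ((rho_s - rho_w) * g * d)
rho_s - rho_w = 2691 - 1025 = 1666
Denominator = 1666 * 9.81 * 0.0023 = 37.589958
theta = 5.29 / 37.589958
theta = 0.1407

0.1407


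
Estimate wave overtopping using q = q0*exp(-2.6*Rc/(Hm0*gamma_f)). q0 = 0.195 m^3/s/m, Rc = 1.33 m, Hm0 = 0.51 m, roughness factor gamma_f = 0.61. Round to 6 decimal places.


q = q0 * exp(-2.6 * Rc / (Hm0 * gamma_f))
Exponent = -2.6 * 1.33 / (0.51 * 0.61)
= -2.6 * 1.33 / 0.3111
= -11.115397
exp(-11.115397) = 0.000015
q = 0.195 * 0.000015
q = 0.000003 m^3/s/m

0.000003


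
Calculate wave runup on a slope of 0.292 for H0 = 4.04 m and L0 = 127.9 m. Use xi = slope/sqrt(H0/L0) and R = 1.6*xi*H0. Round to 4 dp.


xi = slope / sqrt(H0/L0)
H0/L0 = 4.04/127.9 = 0.031587
sqrt(0.031587) = 0.177728
xi = 0.292 / 0.177728 = 1.642962
R = 1.6 * xi * H0 = 1.6 * 1.642962 * 4.04
R = 10.6201 m

10.6201


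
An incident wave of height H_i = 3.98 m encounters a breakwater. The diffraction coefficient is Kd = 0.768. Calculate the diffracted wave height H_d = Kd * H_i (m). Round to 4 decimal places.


H_d = Kd * H_i
H_d = 0.768 * 3.98
H_d = 3.0566 m

3.0566


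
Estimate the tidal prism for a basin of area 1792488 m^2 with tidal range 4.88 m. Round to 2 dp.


Tidal prism = Area * Tidal range
P = 1792488 * 4.88
P = 8747341.44 m^3

8747341.44


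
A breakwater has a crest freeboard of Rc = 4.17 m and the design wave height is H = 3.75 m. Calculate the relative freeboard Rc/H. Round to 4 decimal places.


Relative freeboard = Rc / H
= 4.17 / 3.75
= 1.1120

1.1120


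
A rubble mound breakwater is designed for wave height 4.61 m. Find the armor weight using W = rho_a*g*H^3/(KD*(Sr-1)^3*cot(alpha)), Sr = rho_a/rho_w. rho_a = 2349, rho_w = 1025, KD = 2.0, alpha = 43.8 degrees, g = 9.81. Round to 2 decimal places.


Sr = rho_a / rho_w = 2349 / 1025 = 2.291707
(Sr - 1) = 1.291707
(Sr - 1)^3 = 2.155224
cot(43.8) = 1 / tan(43.8) = 1 / 0.958966 = 1.042790
Numerator = 2349 * 9.81 * 4.61^3 = 2257640.5676
Denominator = 2.0 * 2.155224 * 1.042790 = 4.494893
W = 2257640.5676 / 4.494893
W = 502267.92 N

502267.92


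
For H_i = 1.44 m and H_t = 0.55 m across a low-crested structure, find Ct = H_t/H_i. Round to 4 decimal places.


Ct = H_t / H_i
Ct = 0.55 / 1.44
Ct = 0.3819

0.3819


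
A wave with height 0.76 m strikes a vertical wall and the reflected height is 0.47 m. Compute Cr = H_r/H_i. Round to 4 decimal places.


Cr = H_r / H_i
Cr = 0.47 / 0.76
Cr = 0.6184

0.6184


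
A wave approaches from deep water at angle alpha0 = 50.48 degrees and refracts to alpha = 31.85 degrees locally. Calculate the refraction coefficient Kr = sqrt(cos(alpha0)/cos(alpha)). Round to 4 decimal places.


Kr = sqrt(cos(alpha0) / cos(alpha))
cos(50.48) = 0.636348
cos(31.85) = 0.849433
Kr = sqrt(0.636348 / 0.849433)
Kr = sqrt(0.749144)
Kr = 0.8655

0.8655


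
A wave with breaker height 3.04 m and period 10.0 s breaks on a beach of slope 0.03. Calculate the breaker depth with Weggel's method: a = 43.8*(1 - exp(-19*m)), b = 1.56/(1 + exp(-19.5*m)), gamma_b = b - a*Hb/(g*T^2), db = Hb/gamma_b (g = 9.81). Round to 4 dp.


a = 43.8 * (1 - exp(-19 * m))
exp(-19 * 0.03) = exp(-0.5700) = 0.565525
a = 43.8 * (1 - 0.565525) = 19.029986
b = 1.56 / (1 + exp(-19.5 * m))
exp(-19.5 * 0.03) = exp(-0.5850) = 0.557106
b = 1.56 / (1 + 0.557106) = 1.001859
Hb / (g * T^2) = 3.04 / (9.81 * 10.0^2) = 3.04 / 981.0000 = 0.00309888
gamma_b = b - a * Hb/(g*T^2) = 1.001859 - 19.029986 * 0.00309888 = 0.942887
db = Hb / gamma_b = 3.04 / 0.942887
db = 3.2241 m

3.2241


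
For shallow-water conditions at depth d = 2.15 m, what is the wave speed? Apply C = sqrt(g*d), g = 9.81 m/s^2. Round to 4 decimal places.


Using the shallow-water approximation:
C = sqrt(g * d) = sqrt(9.81 * 2.15)
C = sqrt(21.0915)
C = 4.5925 m/s

4.5925


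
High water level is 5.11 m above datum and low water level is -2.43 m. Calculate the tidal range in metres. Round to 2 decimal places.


Tidal range = High water - Low water
Tidal range = 5.11 - (-2.43)
Tidal range = 7.54 m

7.54


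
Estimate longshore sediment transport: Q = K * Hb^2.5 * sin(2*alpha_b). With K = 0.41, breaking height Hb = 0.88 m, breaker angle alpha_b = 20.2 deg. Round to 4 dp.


Q = K * Hb^2.5 * sin(2 * alpha_b)
Hb^2.5 = 0.88^2.5 = 0.726452
sin(2 * 20.2) = sin(40.4) = 0.648120
Q = 0.41 * 0.726452 * 0.648120
Q = 0.1930 m^3/s

0.1930


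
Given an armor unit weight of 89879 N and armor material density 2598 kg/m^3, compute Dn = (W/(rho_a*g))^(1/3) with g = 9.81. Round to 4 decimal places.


V = W / (rho_a * g)
V = 89879 / (2598 * 9.81)
V = 89879 / 25486.38
V = 3.526550 m^3
Dn = V^(1/3) = 3.526550^(1/3)
Dn = 1.5221 m

1.5221


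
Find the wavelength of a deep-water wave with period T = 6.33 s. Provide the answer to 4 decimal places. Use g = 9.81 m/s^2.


L0 = g * T^2 / (2 * pi)
L0 = 9.81 * 6.33^2 / (2 * pi)
L0 = 9.81 * 40.0689 / 6.28319
L0 = 393.0759 / 6.28319
L0 = 62.5600 m

62.5600


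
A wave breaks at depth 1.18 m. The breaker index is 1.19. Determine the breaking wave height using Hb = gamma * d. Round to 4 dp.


Hb = gamma * d
Hb = 1.19 * 1.18
Hb = 1.4042 m

1.4042


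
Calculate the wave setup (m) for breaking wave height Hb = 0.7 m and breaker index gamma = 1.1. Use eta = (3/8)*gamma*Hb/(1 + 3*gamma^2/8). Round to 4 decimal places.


eta = (3/8) * gamma * Hb / (1 + 3*gamma^2/8)
Numerator = (3/8) * 1.1 * 0.7 = 0.288750
Denominator = 1 + 3*1.1^2/8 = 1 + 0.453750 = 1.453750
eta = 0.288750 / 1.453750
eta = 0.1986 m

0.1986


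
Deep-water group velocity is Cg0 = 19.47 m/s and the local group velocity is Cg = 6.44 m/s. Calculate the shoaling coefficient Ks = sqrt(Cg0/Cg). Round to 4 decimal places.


Ks = sqrt(Cg0 / Cg)
Ks = sqrt(19.47 / 6.44)
Ks = sqrt(3.0233)
Ks = 1.7388

1.7388


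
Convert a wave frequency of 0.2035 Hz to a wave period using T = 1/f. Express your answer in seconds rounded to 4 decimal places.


T = 1 / f
T = 1 / 0.2035
T = 4.9140 s

4.9140


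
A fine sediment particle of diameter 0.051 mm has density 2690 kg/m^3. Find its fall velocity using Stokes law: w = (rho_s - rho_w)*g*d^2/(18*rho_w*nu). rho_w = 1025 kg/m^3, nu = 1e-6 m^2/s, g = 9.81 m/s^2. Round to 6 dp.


w = (rho_s - rho_w) * g * d^2 / (18 * rho_w * nu)
d = 0.051 mm = 0.000051 m
rho_s - rho_w = 2690 - 1025 = 1665
Numerator = 1665 * 9.81 * (0.000051)^2 = 0.000042483824
Denominator = 18 * 1025 * 1e-6 = 0.018450
w = 0.002303 m/s

0.002303


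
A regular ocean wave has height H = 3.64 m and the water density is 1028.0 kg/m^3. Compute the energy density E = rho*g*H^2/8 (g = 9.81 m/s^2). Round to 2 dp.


E = (1/8) * rho * g * H^2
E = (1/8) * 1028.0 * 9.81 * 3.64^2
E = 0.125 * 1028.0 * 9.81 * 13.2496
E = 16702.25 J/m^2

16702.25


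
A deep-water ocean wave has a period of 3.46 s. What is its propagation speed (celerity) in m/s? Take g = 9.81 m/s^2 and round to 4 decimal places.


We use the deep-water celerity formula:
C = g * T / (2 * pi)
C = 9.81 * 3.46 / (2 * 3.14159...)
C = 33.942600 / 6.283185
C = 5.4021 m/s

5.4021


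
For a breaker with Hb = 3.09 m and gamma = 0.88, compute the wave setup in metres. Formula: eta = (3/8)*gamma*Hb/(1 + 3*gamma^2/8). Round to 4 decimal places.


eta = (3/8) * gamma * Hb / (1 + 3*gamma^2/8)
Numerator = (3/8) * 0.88 * 3.09 = 1.019700
Denominator = 1 + 3*0.88^2/8 = 1 + 0.290400 = 1.290400
eta = 1.019700 / 1.290400
eta = 0.7902 m

0.7902


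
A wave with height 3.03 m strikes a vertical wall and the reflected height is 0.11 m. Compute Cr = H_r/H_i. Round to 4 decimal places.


Cr = H_r / H_i
Cr = 0.11 / 3.03
Cr = 0.0363

0.0363


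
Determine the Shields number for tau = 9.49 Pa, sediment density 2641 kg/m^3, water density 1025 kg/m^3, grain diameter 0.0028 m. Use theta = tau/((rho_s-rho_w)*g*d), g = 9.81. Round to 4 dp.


theta = tau / ((rho_s - rho_w) * g * d)
rho_s - rho_w = 2641 - 1025 = 1616
Denominator = 1616 * 9.81 * 0.0028 = 44.388288
theta = 9.49 / 44.388288
theta = 0.2138

0.2138


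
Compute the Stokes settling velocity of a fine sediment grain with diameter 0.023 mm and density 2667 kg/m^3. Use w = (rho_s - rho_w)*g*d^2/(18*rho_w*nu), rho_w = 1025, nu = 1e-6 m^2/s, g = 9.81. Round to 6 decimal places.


w = (rho_s - rho_w) * g * d^2 / (18 * rho_w * nu)
d = 0.023 mm = 0.000023 m
rho_s - rho_w = 2667 - 1025 = 1642
Numerator = 1642 * 9.81 * (0.000023)^2 = 0.000008521143
Denominator = 18 * 1025 * 1e-6 = 0.018450
w = 0.000462 m/s

0.000462


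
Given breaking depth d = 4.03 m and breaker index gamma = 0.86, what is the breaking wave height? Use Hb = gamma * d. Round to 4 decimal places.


Hb = gamma * d
Hb = 0.86 * 4.03
Hb = 3.4658 m

3.4658


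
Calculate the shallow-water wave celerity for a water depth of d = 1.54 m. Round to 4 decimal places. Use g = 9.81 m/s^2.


Using the shallow-water approximation:
C = sqrt(g * d) = sqrt(9.81 * 1.54)
C = sqrt(15.1074)
C = 3.8868 m/s

3.8868


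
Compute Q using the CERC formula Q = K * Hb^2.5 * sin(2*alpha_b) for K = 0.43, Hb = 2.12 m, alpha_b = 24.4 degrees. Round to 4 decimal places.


Q = K * Hb^2.5 * sin(2 * alpha_b)
Hb^2.5 = 2.12^2.5 = 6.543945
sin(2 * 24.4) = sin(48.8) = 0.752415
Q = 0.43 * 6.543945 * 0.752415
Q = 2.1172 m^3/s

2.1172


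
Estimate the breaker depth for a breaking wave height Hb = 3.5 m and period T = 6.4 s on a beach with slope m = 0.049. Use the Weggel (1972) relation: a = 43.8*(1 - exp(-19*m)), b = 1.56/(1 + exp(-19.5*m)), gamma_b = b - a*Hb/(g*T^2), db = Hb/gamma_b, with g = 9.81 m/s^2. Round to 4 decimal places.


a = 43.8 * (1 - exp(-19 * m))
exp(-19 * 0.049) = exp(-0.9310) = 0.394159
a = 43.8 * (1 - 0.394159) = 26.535820
b = 1.56 / (1 + exp(-19.5 * m))
exp(-19.5 * 0.049) = exp(-0.9555) = 0.384620
b = 1.56 / (1 + 0.384620) = 1.126663
Hb / (g * T^2) = 3.5 / (9.81 * 6.4^2) = 3.5 / 401.8176 = 0.00871042
gamma_b = b - a * Hb/(g*T^2) = 1.126663 - 26.535820 * 0.00871042 = 0.895525
db = Hb / gamma_b = 3.5 / 0.895525
db = 3.9083 m

3.9083


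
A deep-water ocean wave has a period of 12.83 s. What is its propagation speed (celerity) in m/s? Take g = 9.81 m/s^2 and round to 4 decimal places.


We use the deep-water celerity formula:
C = g * T / (2 * pi)
C = 9.81 * 12.83 / (2 * 3.14159...)
C = 125.862300 / 6.283185
C = 20.0316 m/s

20.0316


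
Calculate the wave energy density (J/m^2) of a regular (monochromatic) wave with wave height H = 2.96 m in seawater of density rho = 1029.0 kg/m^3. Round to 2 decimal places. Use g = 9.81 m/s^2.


E = (1/8) * rho * g * H^2
E = (1/8) * 1029.0 * 9.81 * 2.96^2
E = 0.125 * 1029.0 * 9.81 * 8.7616
E = 11055.49 J/m^2

11055.49


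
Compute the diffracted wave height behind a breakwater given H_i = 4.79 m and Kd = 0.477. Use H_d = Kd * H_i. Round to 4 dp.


H_d = Kd * H_i
H_d = 0.477 * 4.79
H_d = 2.2848 m

2.2848


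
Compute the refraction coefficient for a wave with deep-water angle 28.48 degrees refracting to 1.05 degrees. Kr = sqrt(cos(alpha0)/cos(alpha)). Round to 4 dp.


Kr = sqrt(cos(alpha0) / cos(alpha))
cos(28.48) = 0.878984
cos(1.05) = 0.999832
Kr = sqrt(0.878984 / 0.999832)
Kr = sqrt(0.879131)
Kr = 0.9376

0.9376


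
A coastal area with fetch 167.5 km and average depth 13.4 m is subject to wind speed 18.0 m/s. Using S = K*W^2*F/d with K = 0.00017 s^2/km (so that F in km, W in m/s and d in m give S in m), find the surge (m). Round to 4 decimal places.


S = K * W^2 * F / d
W^2 = 18.0^2 = 324.00
S = 0.00017 * 324.00 * 167.5 / 13.4
Numerator = 0.00017 * 324.00 * 167.5 = 9.225900
S = 9.225900 / 13.4 = 0.6885 m

0.6885


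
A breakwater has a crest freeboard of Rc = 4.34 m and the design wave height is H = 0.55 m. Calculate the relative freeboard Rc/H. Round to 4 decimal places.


Relative freeboard = Rc / H
= 4.34 / 0.55
= 7.8909

7.8909


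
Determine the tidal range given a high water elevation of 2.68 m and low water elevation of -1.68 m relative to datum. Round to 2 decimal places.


Tidal range = High water - Low water
Tidal range = 2.68 - (-1.68)
Tidal range = 4.36 m

4.36


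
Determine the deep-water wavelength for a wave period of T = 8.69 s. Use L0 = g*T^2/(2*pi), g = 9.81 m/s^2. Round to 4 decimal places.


L0 = g * T^2 / (2 * pi)
L0 = 9.81 * 8.69^2 / (2 * pi)
L0 = 9.81 * 75.5161 / 6.28319
L0 = 740.8129 / 6.28319
L0 = 117.9040 m

117.9040


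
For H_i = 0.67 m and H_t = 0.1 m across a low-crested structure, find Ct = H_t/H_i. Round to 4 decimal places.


Ct = H_t / H_i
Ct = 0.1 / 0.67
Ct = 0.1493

0.1493


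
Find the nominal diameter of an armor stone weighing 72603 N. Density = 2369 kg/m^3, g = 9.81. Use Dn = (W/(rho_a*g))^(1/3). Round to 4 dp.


V = W / (rho_a * g)
V = 72603 / (2369 * 9.81)
V = 72603 / 23239.89
V = 3.124068 m^3
Dn = V^(1/3) = 3.124068^(1/3)
Dn = 1.4619 m

1.4619


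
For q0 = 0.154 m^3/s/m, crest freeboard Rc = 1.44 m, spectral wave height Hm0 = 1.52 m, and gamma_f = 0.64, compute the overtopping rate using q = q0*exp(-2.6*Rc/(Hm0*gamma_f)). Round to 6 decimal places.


q = q0 * exp(-2.6 * Rc / (Hm0 * gamma_f))
Exponent = -2.6 * 1.44 / (1.52 * 0.64)
= -2.6 * 1.44 / 0.9728
= -3.848684
exp(-3.848684) = 0.021308
q = 0.154 * 0.021308
q = 0.003281 m^3/s/m

0.003281


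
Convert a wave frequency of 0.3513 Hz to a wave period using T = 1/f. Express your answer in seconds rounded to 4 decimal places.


T = 1 / f
T = 1 / 0.3513
T = 2.8466 s

2.8466


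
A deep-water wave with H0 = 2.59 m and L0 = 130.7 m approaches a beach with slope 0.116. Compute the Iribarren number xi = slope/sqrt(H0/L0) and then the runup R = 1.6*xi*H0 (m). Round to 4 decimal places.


xi = slope / sqrt(H0/L0)
H0/L0 = 2.59/130.7 = 0.019816
sqrt(0.019816) = 0.140771
xi = 0.116 / 0.140771 = 0.824035
R = 1.6 * xi * H0 = 1.6 * 0.824035 * 2.59
R = 3.4148 m

3.4148


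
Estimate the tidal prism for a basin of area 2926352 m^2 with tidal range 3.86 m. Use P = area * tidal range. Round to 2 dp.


Tidal prism = Area * Tidal range
P = 2926352 * 3.86
P = 11295718.72 m^3

11295718.72


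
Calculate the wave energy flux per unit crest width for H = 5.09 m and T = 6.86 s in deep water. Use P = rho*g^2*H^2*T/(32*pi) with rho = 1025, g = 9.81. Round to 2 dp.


P = rho * g^2 * H^2 * T / (32 * pi)
P = 1025 * 9.81^2 * 5.09^2 * 6.86 / (32 * pi)
P = 1025 * 96.2361 * 25.9081 * 6.86 / 100.53096
P = 174390.05 W/m

174390.05


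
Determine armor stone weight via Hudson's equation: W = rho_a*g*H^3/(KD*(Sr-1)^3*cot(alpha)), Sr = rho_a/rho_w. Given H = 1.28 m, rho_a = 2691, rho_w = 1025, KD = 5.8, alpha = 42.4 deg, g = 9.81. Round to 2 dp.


Sr = rho_a / rho_w = 2691 / 1025 = 2.625366
(Sr - 1) = 1.625366
(Sr - 1)^3 = 4.293915
cot(42.4) = 1 / tan(42.4) = 1 / 0.913125 = 1.095140
Numerator = 2691 * 9.81 * 1.28^3 = 55362.1075
Denominator = 5.8 * 4.293915 * 1.095140 = 27.274131
W = 55362.1075 / 27.274131
W = 2029.84 N

2029.84


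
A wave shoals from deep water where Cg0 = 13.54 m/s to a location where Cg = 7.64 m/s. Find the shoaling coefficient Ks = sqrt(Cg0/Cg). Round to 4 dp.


Ks = sqrt(Cg0 / Cg)
Ks = sqrt(13.54 / 7.64)
Ks = sqrt(1.7723)
Ks = 1.3313

1.3313


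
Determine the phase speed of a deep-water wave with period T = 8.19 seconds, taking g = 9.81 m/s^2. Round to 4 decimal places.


We use the deep-water celerity formula:
C = g * T / (2 * pi)
C = 9.81 * 8.19 / (2 * 3.14159...)
C = 80.343900 / 6.283185
C = 12.7871 m/s

12.7871


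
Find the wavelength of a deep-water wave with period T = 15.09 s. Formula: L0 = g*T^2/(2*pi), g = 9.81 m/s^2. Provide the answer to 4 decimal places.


L0 = g * T^2 / (2 * pi)
L0 = 9.81 * 15.09^2 / (2 * pi)
L0 = 9.81 * 227.7081 / 6.28319
L0 = 2233.8165 / 6.28319
L0 = 355.5229 m

355.5229


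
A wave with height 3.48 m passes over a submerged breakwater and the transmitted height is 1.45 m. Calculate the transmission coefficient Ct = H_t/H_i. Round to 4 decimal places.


Ct = H_t / H_i
Ct = 1.45 / 3.48
Ct = 0.4167

0.4167


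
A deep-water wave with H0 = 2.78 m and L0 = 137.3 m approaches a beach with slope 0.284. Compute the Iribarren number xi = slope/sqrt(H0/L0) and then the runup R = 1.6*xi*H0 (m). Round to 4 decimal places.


xi = slope / sqrt(H0/L0)
H0/L0 = 2.78/137.3 = 0.020248
sqrt(0.020248) = 0.142294
xi = 0.284 / 0.142294 = 1.995865
R = 1.6 * xi * H0 = 1.6 * 1.995865 * 2.78
R = 8.8776 m

8.8776


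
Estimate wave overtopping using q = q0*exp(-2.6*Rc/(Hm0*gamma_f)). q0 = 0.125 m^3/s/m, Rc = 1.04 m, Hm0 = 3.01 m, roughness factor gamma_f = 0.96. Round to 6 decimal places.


q = q0 * exp(-2.6 * Rc / (Hm0 * gamma_f))
Exponent = -2.6 * 1.04 / (3.01 * 0.96)
= -2.6 * 1.04 / 2.8896
= -0.935770
exp(-0.935770) = 0.392284
q = 0.125 * 0.392284
q = 0.049035 m^3/s/m

0.049035


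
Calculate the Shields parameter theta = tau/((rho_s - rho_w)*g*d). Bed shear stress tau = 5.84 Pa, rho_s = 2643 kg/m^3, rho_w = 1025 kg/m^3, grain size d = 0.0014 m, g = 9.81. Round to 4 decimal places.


theta = tau / ((rho_s - rho_w) * g * d)
rho_s - rho_w = 2643 - 1025 = 1618
Denominator = 1618 * 9.81 * 0.0014 = 22.221612
theta = 5.84 / 22.221612
theta = 0.2628

0.2628


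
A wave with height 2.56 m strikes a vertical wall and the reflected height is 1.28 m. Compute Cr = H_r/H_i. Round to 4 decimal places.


Cr = H_r / H_i
Cr = 1.28 / 2.56
Cr = 0.5000

0.5000


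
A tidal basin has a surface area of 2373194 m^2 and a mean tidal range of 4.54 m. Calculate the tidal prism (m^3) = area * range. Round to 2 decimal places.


Tidal prism = Area * Tidal range
P = 2373194 * 4.54
P = 10774300.76 m^3

10774300.76


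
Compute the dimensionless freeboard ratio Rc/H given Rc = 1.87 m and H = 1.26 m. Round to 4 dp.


Relative freeboard = Rc / H
= 1.87 / 1.26
= 1.4841

1.4841


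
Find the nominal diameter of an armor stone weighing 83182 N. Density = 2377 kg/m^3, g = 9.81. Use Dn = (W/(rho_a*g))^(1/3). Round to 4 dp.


V = W / (rho_a * g)
V = 83182 / (2377 * 9.81)
V = 83182 / 23318.37
V = 3.567230 m^3
Dn = V^(1/3) = 3.567230^(1/3)
Dn = 1.5280 m

1.5280


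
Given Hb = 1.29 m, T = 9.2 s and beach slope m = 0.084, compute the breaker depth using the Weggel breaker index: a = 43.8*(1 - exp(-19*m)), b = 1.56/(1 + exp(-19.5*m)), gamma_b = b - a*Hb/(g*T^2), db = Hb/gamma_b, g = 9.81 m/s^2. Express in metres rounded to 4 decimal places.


a = 43.8 * (1 - exp(-19 * m))
exp(-19 * 0.084) = exp(-1.5960) = 0.202706
a = 43.8 * (1 - 0.202706) = 34.921489
b = 1.56 / (1 + exp(-19.5 * m))
exp(-19.5 * 0.084) = exp(-1.6380) = 0.194368
b = 1.56 / (1 + 0.194368) = 1.306130
Hb / (g * T^2) = 1.29 / (9.81 * 9.2^2) = 1.29 / 830.3184 = 0.00155362
gamma_b = b - a * Hb/(g*T^2) = 1.306130 - 34.921489 * 0.00155362 = 1.251875
db = Hb / gamma_b = 1.29 / 1.251875
db = 1.0305 m

1.0305


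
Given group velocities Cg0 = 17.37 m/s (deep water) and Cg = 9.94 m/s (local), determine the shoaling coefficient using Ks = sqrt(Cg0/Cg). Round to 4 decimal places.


Ks = sqrt(Cg0 / Cg)
Ks = sqrt(17.37 / 9.94)
Ks = sqrt(1.7475)
Ks = 1.3219

1.3219


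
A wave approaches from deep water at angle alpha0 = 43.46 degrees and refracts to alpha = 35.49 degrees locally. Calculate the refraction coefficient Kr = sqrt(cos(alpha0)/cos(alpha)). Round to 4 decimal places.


Kr = sqrt(cos(alpha0) / cos(alpha))
cos(43.46) = 0.725855
cos(35.49) = 0.814217
Kr = sqrt(0.725855 / 0.814217)
Kr = sqrt(0.891476)
Kr = 0.9442

0.9442


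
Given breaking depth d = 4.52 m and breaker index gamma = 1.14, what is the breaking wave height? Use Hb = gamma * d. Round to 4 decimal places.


Hb = gamma * d
Hb = 1.14 * 4.52
Hb = 5.1528 m

5.1528


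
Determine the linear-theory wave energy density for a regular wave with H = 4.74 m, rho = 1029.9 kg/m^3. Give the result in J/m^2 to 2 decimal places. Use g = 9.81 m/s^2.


E = (1/8) * rho * g * H^2
E = (1/8) * 1029.9 * 9.81 * 4.74^2
E = 0.125 * 1029.9 * 9.81 * 22.4676
E = 28374.67 J/m^2

28374.67


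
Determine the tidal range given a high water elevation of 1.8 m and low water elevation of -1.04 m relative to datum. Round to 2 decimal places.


Tidal range = High water - Low water
Tidal range = 1.8 - (-1.04)
Tidal range = 2.84 m

2.84


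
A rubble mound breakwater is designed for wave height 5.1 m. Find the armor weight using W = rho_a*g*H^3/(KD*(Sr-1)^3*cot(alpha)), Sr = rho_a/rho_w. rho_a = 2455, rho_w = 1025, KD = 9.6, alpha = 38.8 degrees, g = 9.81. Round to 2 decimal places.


Sr = rho_a / rho_w = 2455 / 1025 = 2.395122
(Sr - 1) = 1.395122
(Sr - 1)^3 = 2.715417
cot(38.8) = 1 / tan(38.8) = 1 / 0.804021 = 1.243749
Numerator = 2455 * 9.81 * 5.1^3 = 3194706.9910
Denominator = 9.6 * 2.715417 * 1.243749 = 32.422056
W = 3194706.9910 / 32.422056
W = 98534.99 N

98534.99


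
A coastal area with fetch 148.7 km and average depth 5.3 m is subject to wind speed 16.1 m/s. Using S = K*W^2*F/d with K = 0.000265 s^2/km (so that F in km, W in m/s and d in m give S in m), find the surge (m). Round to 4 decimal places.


S = K * W^2 * F / d
W^2 = 16.1^2 = 259.21
S = 0.000265 * 259.21 * 148.7 / 5.3
Numerator = 0.000265 * 259.21 * 148.7 = 10.214300
S = 10.214300 / 5.3 = 1.9272 m

1.9272


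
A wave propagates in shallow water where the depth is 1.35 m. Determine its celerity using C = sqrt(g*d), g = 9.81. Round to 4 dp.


Using the shallow-water approximation:
C = sqrt(g * d) = sqrt(9.81 * 1.35)
C = sqrt(13.2435)
C = 3.6392 m/s

3.6392


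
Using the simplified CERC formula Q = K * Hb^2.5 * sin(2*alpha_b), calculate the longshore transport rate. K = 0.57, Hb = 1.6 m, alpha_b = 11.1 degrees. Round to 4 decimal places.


Q = K * Hb^2.5 * sin(2 * alpha_b)
Hb^2.5 = 1.6^2.5 = 3.238172
sin(2 * 11.1) = sin(22.2) = 0.377841
Q = 0.57 * 3.238172 * 0.377841
Q = 0.6974 m^3/s

0.6974


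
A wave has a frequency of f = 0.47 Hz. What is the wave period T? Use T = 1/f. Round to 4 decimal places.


T = 1 / f
T = 1 / 0.47
T = 2.1277 s

2.1277


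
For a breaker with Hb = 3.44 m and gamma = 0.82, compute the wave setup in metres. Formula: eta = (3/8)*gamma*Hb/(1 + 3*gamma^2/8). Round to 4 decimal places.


eta = (3/8) * gamma * Hb / (1 + 3*gamma^2/8)
Numerator = (3/8) * 0.82 * 3.44 = 1.057800
Denominator = 1 + 3*0.82^2/8 = 1 + 0.252150 = 1.252150
eta = 1.057800 / 1.252150
eta = 0.8448 m

0.8448


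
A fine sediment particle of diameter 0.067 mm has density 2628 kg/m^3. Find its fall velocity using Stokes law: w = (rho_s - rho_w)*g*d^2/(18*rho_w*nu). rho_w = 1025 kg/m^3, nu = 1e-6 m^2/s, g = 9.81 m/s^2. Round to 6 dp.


w = (rho_s - rho_w) * g * d^2 / (18 * rho_w * nu)
d = 0.067 mm = 0.000067 m
rho_s - rho_w = 2628 - 1025 = 1603
Numerator = 1603 * 9.81 * (0.000067)^2 = 0.000070591455
Denominator = 18 * 1025 * 1e-6 = 0.018450
w = 0.003826 m/s

0.003826


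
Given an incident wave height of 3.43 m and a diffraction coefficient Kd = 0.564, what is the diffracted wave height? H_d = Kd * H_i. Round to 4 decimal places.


H_d = Kd * H_i
H_d = 0.564 * 3.43
H_d = 1.9345 m

1.9345
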